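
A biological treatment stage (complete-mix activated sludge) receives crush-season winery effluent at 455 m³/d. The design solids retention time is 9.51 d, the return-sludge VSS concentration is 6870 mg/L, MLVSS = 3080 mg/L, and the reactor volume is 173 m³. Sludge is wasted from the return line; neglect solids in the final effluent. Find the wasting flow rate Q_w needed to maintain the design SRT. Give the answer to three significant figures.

Q_w ≈ 8.16 m³/d

θ_c = V·X/(Q_w·X_r) when wasting from the recycle, so Q_w = V·X/(θ_c·X_r) = 173.0 × 3080 / (9.51 × 6870) = 8.156 m³/d.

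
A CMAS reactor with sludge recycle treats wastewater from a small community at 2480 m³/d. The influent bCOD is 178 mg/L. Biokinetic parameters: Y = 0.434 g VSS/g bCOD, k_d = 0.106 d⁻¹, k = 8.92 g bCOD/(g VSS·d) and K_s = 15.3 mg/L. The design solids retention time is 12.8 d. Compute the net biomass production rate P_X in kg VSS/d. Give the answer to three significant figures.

P_X ≈ 80.9 kg VSS/d

Effluent substrate depends only on kinetics and SRT: S = K_s(1 + k_d θ_c) / [θ_c(Yk − k_d) − 1] = 15.3 × (1 + 0.106 × 12.8) / [12.8 × (0.434 × 8.92 − 0.106) − 1] = 36.06 / 47.20 = 0.7640 mg/L.
Y_obs = Y / (1 + k_d θ_c) = 0.434 / (1 + 0.106 × 12.8) = 0.434 / 2.357 = 0.1841.
ΔS = 178 − 0.764 = 177.2 mg/L, so the substrate removal rate is 2480 × 177.2/1000 = 439.5 kg bCOD/d.
P_X = Y_obs · Q(S₀ − S) = 0.1841 × 439.5 = 80.94 kg VSS/d.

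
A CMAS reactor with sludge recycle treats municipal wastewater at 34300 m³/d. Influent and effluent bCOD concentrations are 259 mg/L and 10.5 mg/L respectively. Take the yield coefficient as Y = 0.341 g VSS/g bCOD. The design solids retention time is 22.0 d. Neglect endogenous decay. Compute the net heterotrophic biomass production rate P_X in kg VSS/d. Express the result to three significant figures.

P_X ≈ 2910 kg VSS/d

No decay correction is needed, so Y_obs = Y = 0.341.
Substrate removed = Q·(S₀ − S) = 34300 m³/d × (259 − 10.5) g/m³ = 8.52×10^6 g/d = 8524 kg/d.
Net biomass production P_X = Y_obs × Q·(S₀ − S) = 0.3410 × 8524 = 2907 kg VSS/d.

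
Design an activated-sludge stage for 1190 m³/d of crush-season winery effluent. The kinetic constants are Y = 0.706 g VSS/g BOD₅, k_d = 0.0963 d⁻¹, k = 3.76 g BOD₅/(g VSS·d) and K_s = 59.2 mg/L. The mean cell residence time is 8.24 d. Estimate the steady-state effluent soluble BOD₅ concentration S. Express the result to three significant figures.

S ≈ 5.29 mg/L

Effluent substrate depends only on kinetics and SRT: S = K_s(1 + k_d θ_c) / [θ_c(Yk − k_d) − 1] = 59.2 × (1 + 0.0963 × 8.24) / [8.24 × (0.706 × 3.76 − 0.0963) − 1] = 106.2 / 20.08 = 5.288 mg/L.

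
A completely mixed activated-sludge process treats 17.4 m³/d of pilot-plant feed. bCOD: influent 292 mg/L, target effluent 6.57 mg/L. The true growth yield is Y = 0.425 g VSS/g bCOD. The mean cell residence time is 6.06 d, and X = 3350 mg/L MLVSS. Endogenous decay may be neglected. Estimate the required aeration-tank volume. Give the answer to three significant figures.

With k_d = 0 the design equation reduces to V = Y Q (S₀−S) θ_c / X = 0.425 × 17.4 × (292 − 6.57) × 6.06 / 3350 = 3.818 m³.

V ≈ 3.82 m³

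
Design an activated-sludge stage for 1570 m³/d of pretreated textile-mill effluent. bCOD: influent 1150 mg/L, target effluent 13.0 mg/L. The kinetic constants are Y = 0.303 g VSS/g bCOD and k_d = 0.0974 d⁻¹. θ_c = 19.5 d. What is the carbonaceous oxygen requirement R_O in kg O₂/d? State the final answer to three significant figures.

R_O ≈ 1520 kg O₂/d

Observed yield with endogenous decay: Y_obs = Y / (1 + k_d·θ_c) = 0.303 / (1 + 0.0974 × 19.5) = 0.303 / 2.899 = 0.1045 g VSS/g bCOD.
Substrate removed = Q·(S₀ − S) = 1570 m³/d × (1150 − 13.0) g/m³ = 1.79×10^6 g/d = 1785 kg/d.
Net sludge production P_X = 0.1045 × 1785 = 186.6 kg VSS/d.
R_O = Q·ΔS − 1.42 P_X = 1785 − 264.9 = 1520 kg O₂/d.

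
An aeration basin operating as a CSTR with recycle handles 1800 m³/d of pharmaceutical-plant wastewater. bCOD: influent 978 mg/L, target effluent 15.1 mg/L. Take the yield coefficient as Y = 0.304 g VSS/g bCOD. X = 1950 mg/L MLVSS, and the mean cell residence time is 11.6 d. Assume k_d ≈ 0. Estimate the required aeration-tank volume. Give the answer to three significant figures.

V ≈ 3130 m³

With k_d = 0 the design equation reduces to V = Y Q (S₀−S) θ_c / X = 0.304 × 1800 × (978 − 15.1) × 11.6 / 1950 = 3134 m³.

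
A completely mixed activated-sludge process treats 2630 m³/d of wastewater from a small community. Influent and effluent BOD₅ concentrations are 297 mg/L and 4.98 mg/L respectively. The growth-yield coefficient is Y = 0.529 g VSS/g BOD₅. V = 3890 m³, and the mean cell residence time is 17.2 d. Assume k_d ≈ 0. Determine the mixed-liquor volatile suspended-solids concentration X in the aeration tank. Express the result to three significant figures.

From V·X = Y·Q·(S₀ − S)·θ_c (decay neglected): X = 0.529 × 2630 × (297 − 4.98) × 17.2 / 3890 = 1796 mg/L.

X ≈ 1800 mg/L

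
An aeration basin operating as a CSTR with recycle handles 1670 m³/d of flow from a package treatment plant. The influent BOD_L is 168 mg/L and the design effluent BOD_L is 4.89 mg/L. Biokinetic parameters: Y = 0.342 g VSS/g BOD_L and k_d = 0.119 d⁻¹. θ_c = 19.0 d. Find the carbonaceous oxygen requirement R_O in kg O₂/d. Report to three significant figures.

R_O ≈ 232 kg O₂/d

The observed yield is Y_obs = Y/(1 + k_d·θ_c) = 0.342 / (1 + 0.119 × 19.0) = 0.342 / 3.261 = 0.1049 g VSS per g BOD_L removed.
Mass of BOD_L removed per day: Q(S₀ − S) = 1670 × 163.1 g/m³ = 272.4 kg/d.
Net sludge production P_X = 0.1049 × 272.4 = 28.57 kg VSS/d.
Carbonaceous O₂ demand = substrate oxidised − cell-mass equivalent = 272.4 − 1.42 × 28.57 = 231.8 kg O₂/d.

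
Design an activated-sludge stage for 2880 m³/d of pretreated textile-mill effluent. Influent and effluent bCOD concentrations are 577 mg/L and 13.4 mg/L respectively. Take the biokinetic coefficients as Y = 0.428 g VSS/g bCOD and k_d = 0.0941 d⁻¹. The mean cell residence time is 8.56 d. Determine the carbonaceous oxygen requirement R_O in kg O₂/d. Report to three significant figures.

Correct the yield for decay: Y_obs = Y/(1 + k_d θ_c) = 0.428 / (1 + 0.0941 × 8.56) = 0.428 / 1.805 = 0.2371.
ΔS = 577 − 13.4 = 563.6 mg/L, so the substrate removal rate is 2880 × 563.6/1000 = 1623 kg bCOD/d.
Net sludge production P_X = 0.2371 × 1623 = 384.8 kg VSS/d.
Carbonaceous O₂ demand = substrate oxidised − cell-mass equivalent = 1623 − 1.42 × 384.8 = 1077 kg O₂/d.

R_O ≈ 1080 kg O₂/d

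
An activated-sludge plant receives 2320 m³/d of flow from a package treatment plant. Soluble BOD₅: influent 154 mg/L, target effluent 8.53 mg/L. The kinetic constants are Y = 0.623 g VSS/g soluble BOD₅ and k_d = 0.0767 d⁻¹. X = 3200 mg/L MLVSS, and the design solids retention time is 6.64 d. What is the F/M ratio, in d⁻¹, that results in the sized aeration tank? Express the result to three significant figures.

Steady-state biomass mass balance: V·X·(1 + k_d·θ_c) = Y·Q·(S₀ − S)·θ_c, so V = 0.623 × 2320 × (154 − 8.53) × 6.64 / [3200 × (1 + 0.0767 × 6.64)] = 1.4×10^6 / 4830 = 289.1 m³.
Food-to-microorganism ratio F/M = Q S₀ / (V X) = 2320 × 154 / (289.1 × 3200) = 0.3862 d⁻¹.

F/M ≈ 0.386 d⁻¹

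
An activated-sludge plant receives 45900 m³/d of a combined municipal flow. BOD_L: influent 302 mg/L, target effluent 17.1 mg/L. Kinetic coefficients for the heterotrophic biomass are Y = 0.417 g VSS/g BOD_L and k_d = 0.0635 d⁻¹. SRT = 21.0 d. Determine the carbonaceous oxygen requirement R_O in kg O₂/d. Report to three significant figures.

R_O ≈ 9760 kg O₂/d

The observed yield is Y_obs = Y/(1 + k_d·θ_c) = 0.417 / (1 + 0.0635 × 21.0) = 0.417 / 2.333 = 0.1787 g VSS per g BOD_L removed.
Mass of BOD_L removed per day: Q(S₀ − S) = 45900 × 284.9 g/m³ = 13077 kg/d.
Biomass synthesised: P_X = Y_obs × 13077 = 2337 kg VSS/d.
R_O = Q·ΔS − 1.42 P_X = 13077 − 3318 = 9759 kg O₂/d.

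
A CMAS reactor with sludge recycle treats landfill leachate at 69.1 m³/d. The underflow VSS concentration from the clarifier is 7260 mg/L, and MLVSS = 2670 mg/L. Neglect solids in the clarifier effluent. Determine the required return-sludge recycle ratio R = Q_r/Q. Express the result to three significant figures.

R ≈ 0.582

Solids balance on the clarifier gives (1+R)X = R·X_r, so R = X/(X_r − X) = 2670 / (7260 − 2670) = 0.5817.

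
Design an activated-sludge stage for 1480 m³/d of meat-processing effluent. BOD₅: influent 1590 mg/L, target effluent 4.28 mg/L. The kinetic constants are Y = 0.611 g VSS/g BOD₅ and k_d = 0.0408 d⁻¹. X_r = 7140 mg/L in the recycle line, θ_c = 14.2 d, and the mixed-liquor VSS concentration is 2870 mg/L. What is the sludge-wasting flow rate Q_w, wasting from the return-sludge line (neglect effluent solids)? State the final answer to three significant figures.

Q_w ≈ 127 m³/d

From the SRT design equation V = Y Q (S₀−S) θ_c / [X (1 + k_d θ_c)] = 0.611 × 1480 × (1590 − 4.28) × 14.2 / [2870 × (1 + 0.0408 × 14.2)] = 2.04×10^7 / 4533 = 4492 m³.
θ_c = V·X/(Q_w·X_r) when wasting from the recycle, so Q_w = V·X/(θ_c·X_r) = 4492 × 2870 / (14.2 × 7140) = 127.2 m³/d.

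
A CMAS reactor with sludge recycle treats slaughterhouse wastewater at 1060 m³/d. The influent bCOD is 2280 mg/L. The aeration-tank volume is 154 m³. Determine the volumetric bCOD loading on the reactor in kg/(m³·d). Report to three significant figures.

L_v ≈ 15.7 kg bCOD/(m³·d)

Volumetric loading L_v = Q·S₀ / V = 1060 × 2280 g/m³ / 154.0 m³ = 15694 g/(m³·d) = 15.69 kg bCOD/(m³·d).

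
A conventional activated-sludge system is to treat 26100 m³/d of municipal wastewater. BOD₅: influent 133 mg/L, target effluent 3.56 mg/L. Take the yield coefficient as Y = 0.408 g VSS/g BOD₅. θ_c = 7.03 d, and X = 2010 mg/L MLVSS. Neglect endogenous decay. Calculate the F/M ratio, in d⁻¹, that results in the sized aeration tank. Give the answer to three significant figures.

F/M ≈ 0.358 d⁻¹

With k_d = 0 the design equation reduces to V = Y Q (S₀−S) θ_c / X = 0.408 × 26100 × (133 − 3.56) × 7.03 / 2010 = 4821 m³.
F/M = applied load / biomass = Q·S₀/(V·X) = 26100 × 133 / (4821 × 2010) = 0.3582 d⁻¹.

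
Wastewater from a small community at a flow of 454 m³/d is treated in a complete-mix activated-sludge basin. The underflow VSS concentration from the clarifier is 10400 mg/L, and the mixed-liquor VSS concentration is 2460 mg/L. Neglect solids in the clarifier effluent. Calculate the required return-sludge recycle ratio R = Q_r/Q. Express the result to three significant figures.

Mass balance around the secondary clarifier (neglecting effluent solids): R = X / (X_r − X) = 2460 / (10400 − 2460) = 0.3098.

R ≈ 0.310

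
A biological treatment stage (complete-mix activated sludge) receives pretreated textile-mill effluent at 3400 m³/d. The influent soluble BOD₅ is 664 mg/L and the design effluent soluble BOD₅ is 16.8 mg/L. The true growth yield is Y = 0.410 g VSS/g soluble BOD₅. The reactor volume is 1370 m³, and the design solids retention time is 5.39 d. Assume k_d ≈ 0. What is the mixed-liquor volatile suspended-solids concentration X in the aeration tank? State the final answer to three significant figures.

X ≈ 3550 mg/L

X = Y·Q·ΔS·θ_c / V = 0.410 × 3400 × (664 − 16.8) × 5.39 / 1370 = 3550 mg/L.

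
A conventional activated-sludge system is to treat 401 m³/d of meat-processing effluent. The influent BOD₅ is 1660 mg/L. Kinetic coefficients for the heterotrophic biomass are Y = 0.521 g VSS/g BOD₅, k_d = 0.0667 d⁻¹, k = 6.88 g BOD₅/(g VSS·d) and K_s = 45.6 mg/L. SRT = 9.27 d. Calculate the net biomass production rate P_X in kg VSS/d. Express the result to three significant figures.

P_X ≈ 214 kg VSS/d

For a completely mixed reactor with recycle the Lawrence–McCarty relation gives S = K_s·(1 + k_d·θ_c) / [θ_c·(Y·k − k_d) − 1] = 45.6 × (1 + 0.0667 × 9.27) / [9.27 × (0.521 × 6.88 − 0.0667) − 1] = 73.79 / 31.61 = 2.335 mg/L.
Y_obs = Y / (1 + k_d θ_c) = 0.521 / (1 + 0.0667 × 9.27) = 0.521 / 1.618 = 0.3219.
ΔS = 1660 − 2.33 = 1658 mg/L, so the substrate removal rate is 401 × 1658/1000 = 664.7 kg BOD₅/d.
Net biomass production P_X = Y_obs × Q·(S₀ − S) = 0.3219 × 664.7 = 214.0 kg VSS/d.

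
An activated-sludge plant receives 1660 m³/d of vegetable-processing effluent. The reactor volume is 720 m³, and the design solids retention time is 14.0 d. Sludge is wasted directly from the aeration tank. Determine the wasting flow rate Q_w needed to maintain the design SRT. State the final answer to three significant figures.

Q_w ≈ 51.4 m³/d

For wasting at MLVSS concentration, Q_w = V/θ_c = 720.0/14.0 = 51.43 m³/d.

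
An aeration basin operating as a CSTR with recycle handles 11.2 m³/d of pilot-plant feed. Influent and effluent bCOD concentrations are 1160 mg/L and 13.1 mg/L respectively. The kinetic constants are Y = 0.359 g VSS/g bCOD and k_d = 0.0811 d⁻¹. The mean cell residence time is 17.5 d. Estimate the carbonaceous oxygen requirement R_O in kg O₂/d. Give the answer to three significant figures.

R_O ≈ 10.1 kg O₂/d

Observed yield with endogenous decay: Y_obs = Y / (1 + k_d·θ_c) = 0.359 / (1 + 0.0811 × 17.5) = 0.359 / 2.419 = 0.1484 g VSS/g bCOD.
ΔS = 1160 − 13.1 = 1147 mg/L, so the substrate removal rate is 11.2 × 1147/1000 = 12.85 kg bCOD/d.
P_X = Y_obs·Q·(S₀ − S) = 0.1484 × 12.85 = 1.906 kg VSS/d.
R_O = Q·ΔS − 1.42 P_X = 12.85 − 2.707 = 10.14 kg O₂/d.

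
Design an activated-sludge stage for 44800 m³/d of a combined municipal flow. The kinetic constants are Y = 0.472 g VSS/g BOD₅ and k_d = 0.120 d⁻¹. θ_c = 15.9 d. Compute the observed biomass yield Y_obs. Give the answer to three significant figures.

Y_obs ≈ 0.162 g VSS/g BOD₅

The observed yield is Y_obs = Y/(1 + k_d·θ_c) = 0.472 / (1 + 0.120 × 15.9) = 0.472 / 2.908 = 0.1623 g VSS per g BOD₅ removed.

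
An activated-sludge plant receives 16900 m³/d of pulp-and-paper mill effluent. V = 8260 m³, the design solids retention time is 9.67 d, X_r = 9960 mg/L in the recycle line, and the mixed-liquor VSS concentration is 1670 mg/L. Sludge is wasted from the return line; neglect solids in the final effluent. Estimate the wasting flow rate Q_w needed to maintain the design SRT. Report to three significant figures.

θ_c = V·X/(Q_w·X_r) when wasting from the recycle, so Q_w = V·X/(θ_c·X_r) = 8260 × 1670 / (9.67 × 9960) = 143.2 m³/d.

Q_w ≈ 143 m³/d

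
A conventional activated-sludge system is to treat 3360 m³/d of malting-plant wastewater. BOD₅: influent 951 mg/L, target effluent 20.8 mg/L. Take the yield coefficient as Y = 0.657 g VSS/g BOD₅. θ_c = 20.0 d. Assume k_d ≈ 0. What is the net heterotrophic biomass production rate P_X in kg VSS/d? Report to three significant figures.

Since k_d ≈ 0, Y_obs = Y = 0.657 g VSS/g BOD₅.
Substrate removed = Q·(S₀ − S) = 3360 m³/d × (951 − 20.8) g/m³ = 3.13×10^6 g/d = 3125 kg/d.
So the net sludge growth is P_X = 0.6570 × 3125 = 2053 kg VSS/d.

P_X ≈ 2050 kg VSS/d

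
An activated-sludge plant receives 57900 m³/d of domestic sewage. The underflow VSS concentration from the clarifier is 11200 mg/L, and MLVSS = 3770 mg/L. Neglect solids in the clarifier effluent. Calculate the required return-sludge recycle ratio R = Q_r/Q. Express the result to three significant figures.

Mass balance around the secondary clarifier (neglecting effluent solids): R = X / (X_r − X) = 3770 / (11200 − 3770) = 0.5074.

R ≈ 0.507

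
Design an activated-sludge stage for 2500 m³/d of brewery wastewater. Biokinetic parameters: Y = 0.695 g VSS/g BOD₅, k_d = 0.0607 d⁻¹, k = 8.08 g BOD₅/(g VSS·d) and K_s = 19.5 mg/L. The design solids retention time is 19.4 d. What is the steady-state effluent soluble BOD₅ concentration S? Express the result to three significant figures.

For a completely mixed reactor with recycle the Lawrence–McCarty relation gives S = K_s·(1 + k_d·θ_c) / [θ_c·(Y·k − k_d) − 1] = 19.5 × (1 + 0.0607 × 19.4) / [19.4 × (0.695 × 8.08 − 0.0607) − 1] = 42.46 / 106.8 = 0.3977 mg/L.

S ≈ 0.398 mg/L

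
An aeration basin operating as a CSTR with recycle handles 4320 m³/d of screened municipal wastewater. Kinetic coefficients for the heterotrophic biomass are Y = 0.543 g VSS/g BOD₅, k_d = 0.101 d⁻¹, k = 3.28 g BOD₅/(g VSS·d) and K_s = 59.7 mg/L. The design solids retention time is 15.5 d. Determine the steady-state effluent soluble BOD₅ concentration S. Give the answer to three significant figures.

From the Monod/SRT balance for a CMAS, S = K_s·(1+k_d θ_c)/[θ_c·(Y k − k_d) − 1] = 59.7 × (1 + 0.101 × 15.5) / [15.5 × (0.543 × 3.28 − 0.101) − 1] = 153.2 / 25.04 = 6.116 mg/L.

S ≈ 6.12 mg/L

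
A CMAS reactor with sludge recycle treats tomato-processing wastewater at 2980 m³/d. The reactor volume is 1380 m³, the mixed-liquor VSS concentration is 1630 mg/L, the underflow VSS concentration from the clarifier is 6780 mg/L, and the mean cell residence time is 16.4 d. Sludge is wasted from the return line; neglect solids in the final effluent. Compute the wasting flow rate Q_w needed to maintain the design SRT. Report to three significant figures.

θ_c = V·X/(Q_w·X_r) when wasting from the recycle, so Q_w = V·X/(θ_c·X_r) = 1380 × 1630 / (16.4 × 6780) = 20.23 m³/d.

Q_w ≈ 20.2 m³/d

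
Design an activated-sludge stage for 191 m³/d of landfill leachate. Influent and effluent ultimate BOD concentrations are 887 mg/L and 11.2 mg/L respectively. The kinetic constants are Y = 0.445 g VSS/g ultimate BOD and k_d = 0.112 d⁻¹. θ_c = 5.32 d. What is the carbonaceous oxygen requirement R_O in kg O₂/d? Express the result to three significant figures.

R_O ≈ 101 kg O₂/d

The observed yield is Y_obs = Y/(1 + k_d·θ_c) = 0.445 / (1 + 0.112 × 5.32) = 0.445 / 1.596 = 0.2789 g VSS per g ultimate BOD removed.
Mass of ultimate BOD removed per day: Q(S₀ − S) = 191 × 875.8 g/m³ = 167.3 kg/d.
Net sludge production P_X = 0.2789 × 167.3 = 46.65 kg VSS/d.
R_O = Q·ΔS − 1.42 P_X = 167.3 − 66.24 = 101.0 kg O₂/d.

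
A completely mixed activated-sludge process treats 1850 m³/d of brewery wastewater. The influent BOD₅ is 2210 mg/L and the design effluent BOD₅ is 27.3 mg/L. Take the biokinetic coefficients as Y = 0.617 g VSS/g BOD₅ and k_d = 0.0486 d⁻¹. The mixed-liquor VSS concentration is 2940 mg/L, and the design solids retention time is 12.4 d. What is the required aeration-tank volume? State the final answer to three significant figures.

V ≈ 6560 m³

From the SRT design equation V = Y Q (S₀−S) θ_c / [X (1 + k_d θ_c)] = 0.617 × 1850 × (2210 − 27.3) × 12.4 / [2940 × (1 + 0.0486 × 12.4)] = 3.09×10^7 / 4712 = 6557 m³.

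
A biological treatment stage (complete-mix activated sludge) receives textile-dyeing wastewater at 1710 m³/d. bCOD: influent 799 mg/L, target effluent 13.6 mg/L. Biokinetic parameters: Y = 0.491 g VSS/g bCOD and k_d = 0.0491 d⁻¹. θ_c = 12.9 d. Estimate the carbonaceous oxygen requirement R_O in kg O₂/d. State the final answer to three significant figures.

Observed yield with endogenous decay: Y_obs = Y / (1 + k_d·θ_c) = 0.491 / (1 + 0.0491 × 12.9) = 0.491 / 1.633 = 0.3006 g VSS/g bCOD.
Substrate removed = Q·(S₀ − S) = 1710 m³/d × (799 − 13.6) g/m³ = 1.34×10^6 g/d = 1343 kg/d.
P_X = Y_obs·Q·(S₀ − S) = 0.3006 × 1343 = 403.7 kg VSS/d.
R_O = Q·ΔS − 1.42 P_X = 1343 − 573.3 = 769.8 kg O₂/d.

R_O ≈ 770 kg O₂/d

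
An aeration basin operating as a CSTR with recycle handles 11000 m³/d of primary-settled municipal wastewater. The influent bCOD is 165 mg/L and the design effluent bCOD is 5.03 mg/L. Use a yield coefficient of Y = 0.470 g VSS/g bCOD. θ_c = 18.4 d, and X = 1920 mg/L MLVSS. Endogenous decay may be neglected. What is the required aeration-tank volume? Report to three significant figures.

V ≈ 7930 m³

Biomass mass balance (decay neglected): V·X = Y·Q·(S₀ − S)·θ_c, so V = 0.470 × 11000 × (165 − 5.03) × 18.4 / 1920 = 7926 m³.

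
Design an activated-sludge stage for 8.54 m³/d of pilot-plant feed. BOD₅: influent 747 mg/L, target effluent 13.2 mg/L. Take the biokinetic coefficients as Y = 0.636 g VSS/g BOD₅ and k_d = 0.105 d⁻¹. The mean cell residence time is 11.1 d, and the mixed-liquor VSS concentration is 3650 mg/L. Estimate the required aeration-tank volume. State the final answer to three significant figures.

V ≈ 5.60 m³

Steady-state biomass mass balance: V·X·(1 + k_d·θ_c) = Y·Q·(S₀ − S)·θ_c, so V = 0.636 × 8.54 × (747 − 13.2) × 11.1 / [3650 × (1 + 0.105 × 11.1)] = 4.42×10^4 / 7904 = 5.597 m³.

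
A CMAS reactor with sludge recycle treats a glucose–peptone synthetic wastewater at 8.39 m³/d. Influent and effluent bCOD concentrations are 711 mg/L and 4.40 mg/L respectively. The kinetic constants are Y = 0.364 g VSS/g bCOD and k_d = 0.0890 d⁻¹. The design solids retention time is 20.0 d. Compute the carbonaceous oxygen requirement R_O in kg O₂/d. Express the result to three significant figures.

Observed yield with endogenous decay: Y_obs = Y / (1 + k_d·θ_c) = 0.364 / (1 + 0.0890 × 20.0) = 0.364 / 2.780 = 0.1309 g VSS/g bCOD.
ΔS = 711 − 4.40 = 706.6 mg/L, so the substrate removal rate is 8.39 × 706.6/1000 = 5.928 kg bCOD/d.
P_X = Y_obs·Q·(S₀ − S) = 0.1309 × 5.928 = 0.7762 kg VSS/d.
R_O = Q·ΔS − 1.42 P_X = 5.928 − 1.102 = 4.826 kg O₂/d.

R_O ≈ 4.83 kg O₂/d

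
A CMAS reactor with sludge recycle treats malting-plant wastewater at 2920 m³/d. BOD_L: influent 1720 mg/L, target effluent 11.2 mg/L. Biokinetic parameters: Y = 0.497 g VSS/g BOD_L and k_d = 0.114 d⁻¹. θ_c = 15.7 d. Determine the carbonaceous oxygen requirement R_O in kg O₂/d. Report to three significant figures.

Y_obs = Y / (1 + k_d θ_c) = 0.497 / (1 + 0.114 × 15.7) = 0.497 / 2.790 = 0.1781.
Substrate removed = Q·(S₀ − S) = 2920 m³/d × (1720 − 11.2) g/m³ = 4.99×10^6 g/d = 4990 kg/d.
Net sludge production P_X = 0.1781 × 4990 = 888.9 kg VSS/d.
R_O = Q·ΔS − 1.42 P_X = 4990 − 1262 = 3727 kg O₂/d.

R_O ≈ 3730 kg O₂/d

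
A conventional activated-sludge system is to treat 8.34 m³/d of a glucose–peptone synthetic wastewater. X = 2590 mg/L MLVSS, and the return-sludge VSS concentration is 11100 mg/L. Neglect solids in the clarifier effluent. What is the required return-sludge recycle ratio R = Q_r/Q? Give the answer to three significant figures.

Mass balance around the secondary clarifier (neglecting effluent solids): R = X / (X_r − X) = 2590 / (11100 − 2590) = 0.3043.

R ≈ 0.304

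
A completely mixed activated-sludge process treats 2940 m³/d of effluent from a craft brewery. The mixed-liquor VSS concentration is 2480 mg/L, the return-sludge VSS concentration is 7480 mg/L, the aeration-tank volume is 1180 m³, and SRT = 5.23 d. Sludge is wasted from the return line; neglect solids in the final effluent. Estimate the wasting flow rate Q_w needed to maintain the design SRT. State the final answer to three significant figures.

Q_w = (V·X)/(θ_c X_r) = 1180 × 2480 / (5.23 × 7480) = 74.80 m³/d.

Q_w ≈ 74.8 m³/d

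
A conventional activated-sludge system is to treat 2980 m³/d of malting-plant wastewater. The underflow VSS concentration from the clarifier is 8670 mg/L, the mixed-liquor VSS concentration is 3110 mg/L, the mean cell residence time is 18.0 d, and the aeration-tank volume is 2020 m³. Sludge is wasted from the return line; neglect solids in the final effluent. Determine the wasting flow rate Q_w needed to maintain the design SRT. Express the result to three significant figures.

Q_w ≈ 40.3 m³/d

Wasting from the return line (neglecting effluent solids): Q_w = V·X / (θ_c·X_r) = 2020 × 3110 / (18.0 × 8670) = 40.26 m³/d.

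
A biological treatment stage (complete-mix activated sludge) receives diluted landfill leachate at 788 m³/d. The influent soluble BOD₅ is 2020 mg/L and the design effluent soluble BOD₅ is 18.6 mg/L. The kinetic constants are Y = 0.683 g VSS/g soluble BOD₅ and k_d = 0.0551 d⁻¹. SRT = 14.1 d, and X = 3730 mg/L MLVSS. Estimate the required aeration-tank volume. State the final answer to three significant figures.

V ≈ 2290 m³

Rearranging the biomass balance for a CMAS with decay, V = Y·Q·ΔS·θ_c / [X·(1+k_d θ_c)] = 0.683 × 788 × (2020 − 18.6) × 14.1 / [3730 × (1 + 0.0551 × 14.1)] = 1.52×10^7 / 6628 = 2292 m³.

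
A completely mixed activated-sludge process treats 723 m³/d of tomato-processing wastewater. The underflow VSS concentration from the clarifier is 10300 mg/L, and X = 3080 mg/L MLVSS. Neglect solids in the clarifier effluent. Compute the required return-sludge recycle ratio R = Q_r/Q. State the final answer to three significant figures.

R ≈ 0.427

Solids balance on the clarifier gives (1+R)X = R·X_r, so R = X/(X_r − X) = 3080 / (10300 − 3080) = 0.4266.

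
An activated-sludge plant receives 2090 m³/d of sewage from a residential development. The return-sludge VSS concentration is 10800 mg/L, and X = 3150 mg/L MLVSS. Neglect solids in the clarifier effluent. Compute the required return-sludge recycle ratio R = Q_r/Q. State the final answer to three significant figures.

R ≈ 0.412

Solids balance on the clarifier gives (1+R)X = R·X_r, so R = X/(X_r − X) = 3150 / (10800 − 3150) = 0.4118.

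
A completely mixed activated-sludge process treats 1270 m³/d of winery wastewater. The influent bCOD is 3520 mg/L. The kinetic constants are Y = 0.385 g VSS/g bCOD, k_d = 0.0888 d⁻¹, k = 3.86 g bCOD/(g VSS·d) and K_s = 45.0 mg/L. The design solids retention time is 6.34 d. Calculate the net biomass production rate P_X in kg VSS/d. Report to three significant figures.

For a completely mixed reactor with recycle the Lawrence–McCarty relation gives S = K_s·(1 + k_d·θ_c) / [θ_c·(Y·k − k_d) − 1] = 45.0 × (1 + 0.0888 × 6.34) / [6.34 × (0.385 × 3.86 − 0.0888) − 1] = 70.33 / 7.859 = 8.950 mg/L.
Observed yield with endogenous decay: Y_obs = Y / (1 + k_d·θ_c) = 0.385 / (1 + 0.0888 × 6.34) = 0.385 / 1.563 = 0.2463 g VSS/g bCOD.
Mass of bCOD removed per day: Q(S₀ − S) = 1270 × 3511 g/m³ = 4459 kg/d.
Biomass produced: P_X = Y_obs·Q·ΔS = 0.2463 × 4459 ≈ 1098 kg VSS/d.

P_X ≈ 1100 kg VSS/d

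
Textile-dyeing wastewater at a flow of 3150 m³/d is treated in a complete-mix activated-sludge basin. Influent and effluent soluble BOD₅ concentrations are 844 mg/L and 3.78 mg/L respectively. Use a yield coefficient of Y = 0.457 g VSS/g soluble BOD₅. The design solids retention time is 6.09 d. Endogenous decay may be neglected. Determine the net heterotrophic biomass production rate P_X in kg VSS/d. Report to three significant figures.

With endogenous decay neglected, the observed yield equals the true yield: Y_obs = Y = 0.457 g VSS/g soluble BOD₅.
ΔS = 844 − 3.78 = 840.2 mg/L, so the substrate removal rate is 3150 × 840.2/1000 = 2647 kg soluble BOD₅/d.
So the net sludge growth is P_X = 0.4570 × 2647 = 1210 kg VSS/d.

P_X ≈ 1210 kg VSS/d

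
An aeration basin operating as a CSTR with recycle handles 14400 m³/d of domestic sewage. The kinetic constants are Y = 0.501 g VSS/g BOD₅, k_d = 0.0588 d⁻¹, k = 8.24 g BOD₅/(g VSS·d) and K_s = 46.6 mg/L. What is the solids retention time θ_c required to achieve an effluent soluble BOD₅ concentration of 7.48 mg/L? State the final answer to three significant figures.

From 1/θ_c = Y·k·S/(K_s + S) − k_d: Y·k·S/(K_s+S) = 0.501 × 8.24 × 7.48 / (46.6 + 7.48) = 0.5710 d⁻¹.
1/θ_c = 0.5710 − 0.0588 = 0.5122 d⁻¹, so θ_c = 1.952 d.

θ_c ≈ 1.95 d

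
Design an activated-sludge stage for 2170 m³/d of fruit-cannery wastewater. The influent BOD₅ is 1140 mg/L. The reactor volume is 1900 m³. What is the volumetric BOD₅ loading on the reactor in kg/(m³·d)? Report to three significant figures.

L_v = Q S₀ / V = 2170 × 1140 × 10⁻³ / 1900 = 1.302 kg/(m³·d).

L_v ≈ 1.30 kg BOD₅/(m³·d)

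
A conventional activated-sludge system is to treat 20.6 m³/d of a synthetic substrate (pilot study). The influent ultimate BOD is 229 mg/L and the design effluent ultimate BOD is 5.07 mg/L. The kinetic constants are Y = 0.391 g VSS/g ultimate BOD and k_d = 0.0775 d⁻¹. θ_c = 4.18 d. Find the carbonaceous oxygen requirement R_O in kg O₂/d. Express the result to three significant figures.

Y_obs = Y / (1 + k_d θ_c) = 0.391 / (1 + 0.0775 × 4.18) = 0.391 / 1.324 = 0.2953.
Substrate removed = Q·(S₀ − S) = 20.6 m³/d × (229 − 5.07) g/m³ = 4.61×10^3 g/d = 4.613 kg/d.
Net sludge production P_X = 0.2953 × 4.613 = 1.362 kg VSS/d.
R_O = Q·ΔS − 1.42 P_X = 4.613 − 1.935 = 2.678 kg O₂/d.

R_O ≈ 2.68 kg O₂/d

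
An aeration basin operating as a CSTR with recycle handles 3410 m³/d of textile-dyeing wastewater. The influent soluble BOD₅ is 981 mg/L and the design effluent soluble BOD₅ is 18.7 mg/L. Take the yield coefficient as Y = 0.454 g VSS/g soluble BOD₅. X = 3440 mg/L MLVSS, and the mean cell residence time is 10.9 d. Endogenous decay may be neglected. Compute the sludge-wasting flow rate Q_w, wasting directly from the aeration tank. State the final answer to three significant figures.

V·X = Y·Q·ΔS·θ_c gives V = 0.454 × 3410 × (981 − 18.7) × 10.9 / 3440 = 4721 m³.
Wasting from the aeration tank: Q_w = V / θ_c = 4721 / 10.9 = 433.1 m³/d.

Q_w ≈ 433 m³/d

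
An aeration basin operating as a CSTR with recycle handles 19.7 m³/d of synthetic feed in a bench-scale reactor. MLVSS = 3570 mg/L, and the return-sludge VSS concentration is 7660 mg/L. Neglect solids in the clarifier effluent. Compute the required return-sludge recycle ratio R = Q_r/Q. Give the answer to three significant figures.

R ≈ 0.873

Solids balance on the clarifier gives (1+R)X = R·X_r, so R = X/(X_r − X) = 3570 / (7660 − 3570) = 0.8729.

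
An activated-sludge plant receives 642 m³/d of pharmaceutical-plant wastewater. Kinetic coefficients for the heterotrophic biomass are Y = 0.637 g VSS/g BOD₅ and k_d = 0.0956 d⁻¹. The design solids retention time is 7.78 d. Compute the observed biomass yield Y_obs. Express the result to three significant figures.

Observed yield with endogenous decay: Y_obs = Y / (1 + k_d·θ_c) = 0.637 / (1 + 0.0956 × 7.78) = 0.637 / 1.744 = 0.3653 g VSS/g BOD₅.

Y_obs ≈ 0.365 g VSS/g BOD₅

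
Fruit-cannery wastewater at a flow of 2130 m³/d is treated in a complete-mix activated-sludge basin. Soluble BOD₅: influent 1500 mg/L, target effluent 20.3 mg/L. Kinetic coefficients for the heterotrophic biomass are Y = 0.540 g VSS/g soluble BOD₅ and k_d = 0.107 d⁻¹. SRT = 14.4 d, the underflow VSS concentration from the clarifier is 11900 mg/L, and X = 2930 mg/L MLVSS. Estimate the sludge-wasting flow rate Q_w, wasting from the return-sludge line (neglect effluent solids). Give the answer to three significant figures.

Q_w ≈ 56.3 m³/d

Rearranging the biomass balance for a CMAS with decay, V = Y·Q·ΔS·θ_c / [X·(1+k_d θ_c)] = 0.540 × 2130 × (1500 − 20.3) × 14.4 / [2930 × (1 + 0.107 × 14.4)] = 2.45×10^7 / 7445 = 3292 m³.
Q_w = (V·X)/(θ_c X_r) = 3292 × 2930 / (14.4 × 11900) = 56.29 m³/d.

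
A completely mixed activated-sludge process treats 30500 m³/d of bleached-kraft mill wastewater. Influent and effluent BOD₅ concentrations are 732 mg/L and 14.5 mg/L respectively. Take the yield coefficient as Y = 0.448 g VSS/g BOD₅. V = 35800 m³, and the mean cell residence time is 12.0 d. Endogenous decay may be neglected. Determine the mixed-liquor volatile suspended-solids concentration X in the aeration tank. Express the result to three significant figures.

X ≈ 3290 mg/L

From V·X = Y·Q·(S₀ − S)·θ_c (decay neglected): X = 0.448 × 30500 × (732 − 14.5) × 12.0 / 35800 = 3286 mg/L.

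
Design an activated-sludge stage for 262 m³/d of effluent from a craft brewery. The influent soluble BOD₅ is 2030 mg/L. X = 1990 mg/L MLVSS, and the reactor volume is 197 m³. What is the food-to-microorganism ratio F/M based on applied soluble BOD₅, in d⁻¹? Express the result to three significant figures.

F/M = applied load / biomass = Q·S₀/(V·X) = 262 × 2030 / (197.0 × 1990) = 1.357 d⁻¹.

F/M ≈ 1.36 d⁻¹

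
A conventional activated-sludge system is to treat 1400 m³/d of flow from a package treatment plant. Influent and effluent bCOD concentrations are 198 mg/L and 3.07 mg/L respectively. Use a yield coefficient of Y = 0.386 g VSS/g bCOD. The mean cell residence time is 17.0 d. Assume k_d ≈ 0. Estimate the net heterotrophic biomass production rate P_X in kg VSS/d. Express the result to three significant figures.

P_X ≈ 105 kg VSS/d

With endogenous decay neglected, the observed yield equals the true yield: Y_obs = Y = 0.386 g VSS/g bCOD.
ΔS = 198 − 3.07 = 194.9 mg/L, so the substrate removal rate is 1400 × 194.9/1000 = 272.9 kg bCOD/d.
Biomass produced: P_X = Y_obs·Q·ΔS = 0.3860 × 272.9 ≈ 105.3 kg VSS/d.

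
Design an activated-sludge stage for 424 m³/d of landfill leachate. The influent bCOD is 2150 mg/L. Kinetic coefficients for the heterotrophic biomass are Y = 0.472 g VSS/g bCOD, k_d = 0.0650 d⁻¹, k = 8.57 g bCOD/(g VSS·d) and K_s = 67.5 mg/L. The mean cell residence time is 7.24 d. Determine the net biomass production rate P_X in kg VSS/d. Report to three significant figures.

P_X ≈ 292 kg VSS/d

Effluent substrate depends only on kinetics and SRT: S = K_s(1 + k_d θ_c) / [θ_c(Yk − k_d) − 1] = 67.5 × (1 + 0.0650 × 7.24) / [7.24 × (0.472 × 8.57 − 0.0650) − 1] = 99.27 / 27.82 = 3.569 mg/L.
Correct the yield for decay: Y_obs = Y/(1 + k_d θ_c) = 0.472 / (1 + 0.0650 × 7.24) = 0.472 / 1.471 = 0.3210.
Mass of bCOD removed per day: Q(S₀ − S) = 424 × 2146 g/m³ = 910.1 kg/d.
Biomass produced: P_X = Y_obs·Q·ΔS = 0.3210 × 910.1 ≈ 292.1 kg VSS/d.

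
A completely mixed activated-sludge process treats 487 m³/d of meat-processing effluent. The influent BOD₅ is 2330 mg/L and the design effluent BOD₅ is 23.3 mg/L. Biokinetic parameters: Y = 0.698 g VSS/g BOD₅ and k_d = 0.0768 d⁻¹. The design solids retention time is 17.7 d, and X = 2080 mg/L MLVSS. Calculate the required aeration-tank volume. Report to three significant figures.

Steady-state biomass mass balance: V·X·(1 + k_d·θ_c) = Y·Q·(S₀ − S)·θ_c, so V = 0.698 × 487 × (2330 − 23.3) × 17.7 / [2080 × (1 + 0.0768 × 17.7)] = 1.39×10^7 / 4907 = 2828 m³.

V ≈ 2830 m³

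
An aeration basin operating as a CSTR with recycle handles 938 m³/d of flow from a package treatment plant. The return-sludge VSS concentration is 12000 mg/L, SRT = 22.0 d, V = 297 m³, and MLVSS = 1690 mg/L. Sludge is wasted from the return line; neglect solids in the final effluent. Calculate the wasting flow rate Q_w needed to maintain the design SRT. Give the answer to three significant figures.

Q_w ≈ 1.90 m³/d

Wasting from the return line (neglecting effluent solids): Q_w = V·X / (θ_c·X_r) = 297.0 × 1690 / (22.0 × 12000) = 1.901 m³/d.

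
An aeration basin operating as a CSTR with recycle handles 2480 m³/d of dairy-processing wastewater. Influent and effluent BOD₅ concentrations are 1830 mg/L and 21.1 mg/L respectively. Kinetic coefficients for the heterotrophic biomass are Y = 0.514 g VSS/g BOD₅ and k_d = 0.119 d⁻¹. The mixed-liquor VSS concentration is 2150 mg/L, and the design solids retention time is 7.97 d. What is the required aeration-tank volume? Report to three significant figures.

V ≈ 4390 m³

Steady-state biomass mass balance: V·X·(1 + k_d·θ_c) = Y·Q·(S₀ − S)·θ_c, so V = 0.514 × 2480 × (1830 − 21.1) × 7.97 / [2150 × (1 + 0.119 × 7.97)] = 1.84×10^7 / 4189 = 4387 m³.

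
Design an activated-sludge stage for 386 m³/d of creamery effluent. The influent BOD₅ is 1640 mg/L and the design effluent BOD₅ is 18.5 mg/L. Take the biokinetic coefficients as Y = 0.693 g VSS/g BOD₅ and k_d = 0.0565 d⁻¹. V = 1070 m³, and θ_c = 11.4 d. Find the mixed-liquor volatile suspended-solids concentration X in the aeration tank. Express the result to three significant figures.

X ≈ 2810 mg/L

Solving the biomass balance for X: X = Y Q (S₀−S) θ_c / [V (1+k_d θ_c)] = 0.693 × 386 × (1640 − 18.5) × 11.4 / [1070 × (1 + 0.0565 × 11.4)] = 2811 mg/L.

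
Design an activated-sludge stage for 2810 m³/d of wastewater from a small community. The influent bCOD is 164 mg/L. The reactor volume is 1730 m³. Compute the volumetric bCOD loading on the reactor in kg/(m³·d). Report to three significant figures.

L_v ≈ 0.266 kg bCOD/(m³·d)

Volumetric loading L_v = Q·S₀ / V = 2810 × 164 g/m³ / 1730 m³ = 266.4 g/(m³·d) = 0.2664 kg bCOD/(m³·d).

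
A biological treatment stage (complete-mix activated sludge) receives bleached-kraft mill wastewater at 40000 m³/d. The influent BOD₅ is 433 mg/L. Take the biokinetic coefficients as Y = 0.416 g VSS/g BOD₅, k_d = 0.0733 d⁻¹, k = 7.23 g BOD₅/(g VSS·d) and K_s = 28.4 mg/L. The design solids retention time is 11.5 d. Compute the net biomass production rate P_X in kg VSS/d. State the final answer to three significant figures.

For a completely mixed reactor with recycle the Lawrence–McCarty relation gives S = K_s·(1 + k_d·θ_c) / [θ_c·(Y·k − k_d) − 1] = 28.4 × (1 + 0.0733 × 11.5) / [11.5 × (0.416 × 7.23 − 0.0733) − 1] = 52.34 / 32.75 = 1.598 mg/L.
Observed yield with endogenous decay: Y_obs = Y / (1 + k_d·θ_c) = 0.416 / (1 + 0.0733 × 11.5) = 0.416 / 1.843 = 0.2257 g VSS/g BOD₅.
Q·(S₀ − S) = 40000 × (433 − 1.60) × 10⁻³ = 17256 kg/d removed.
So the net sludge growth is P_X = 0.2257 × 17256 = 3895 kg VSS/d.

P_X ≈ 3900 kg VSS/d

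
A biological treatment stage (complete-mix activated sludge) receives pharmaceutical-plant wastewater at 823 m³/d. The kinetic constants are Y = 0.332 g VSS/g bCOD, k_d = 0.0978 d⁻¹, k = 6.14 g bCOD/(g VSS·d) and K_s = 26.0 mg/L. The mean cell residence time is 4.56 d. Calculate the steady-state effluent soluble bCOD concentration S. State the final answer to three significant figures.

For a completely mixed reactor with recycle the Lawrence–McCarty relation gives S = K_s·(1 + k_d·θ_c) / [θ_c·(Y·k − k_d) − 1] = 26.0 × (1 + 0.0978 × 4.56) / [4.56 × (0.332 × 6.14 − 0.0978) − 1] = 37.60 / 7.850 = 4.789 mg/L.

S ≈ 4.79 mg/L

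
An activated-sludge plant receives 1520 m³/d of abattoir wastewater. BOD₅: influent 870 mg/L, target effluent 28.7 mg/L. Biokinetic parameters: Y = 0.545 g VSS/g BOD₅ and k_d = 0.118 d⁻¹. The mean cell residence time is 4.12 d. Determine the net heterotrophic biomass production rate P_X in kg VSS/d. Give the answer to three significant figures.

Observed yield with endogenous decay: Y_obs = Y / (1 + k_d·θ_c) = 0.545 / (1 + 0.118 × 4.12) = 0.545 / 1.486 = 0.3667 g VSS/g BOD₅.
Substrate removed = Q·(S₀ − S) = 1520 m³/d × (870 − 28.7) g/m³ = 1.28×10^6 g/d = 1279 kg/d.
So the net sludge growth is P_X = 0.3667 × 1279 = 468.9 kg VSS/d.

P_X ≈ 469 kg VSS/d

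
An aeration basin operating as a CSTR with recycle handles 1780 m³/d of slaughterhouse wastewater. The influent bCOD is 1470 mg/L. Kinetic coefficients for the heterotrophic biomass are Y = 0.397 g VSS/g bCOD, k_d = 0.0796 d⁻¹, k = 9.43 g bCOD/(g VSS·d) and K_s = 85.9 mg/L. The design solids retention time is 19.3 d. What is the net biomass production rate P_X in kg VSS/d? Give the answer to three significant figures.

Effluent substrate depends only on kinetics and SRT: S = K_s(1 + k_d θ_c) / [θ_c(Yk − k_d) − 1] = 85.9 × (1 + 0.0796 × 19.3) / [19.3 × (0.397 × 9.43 − 0.0796) − 1] = 217.9 / 69.72 = 3.125 mg/L.
Y_obs = Y / (1 + k_d θ_c) = 0.397 / (1 + 0.0796 × 19.3) = 0.397 / 2.536 = 0.1565.
Q·(S₀ − S) = 1780 × (1470 − 3.12) × 10⁻³ = 2611 kg/d removed.
Net biomass production P_X = Y_obs × Q·(S₀ − S) = 0.1565 × 2611 = 408.7 kg VSS/d.

P_X ≈ 409 kg VSS/d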